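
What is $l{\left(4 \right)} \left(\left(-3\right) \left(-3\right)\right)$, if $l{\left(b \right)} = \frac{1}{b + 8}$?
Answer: $\frac{3}{4} \approx 0.75$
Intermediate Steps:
$l{\left(b \right)} = \frac{1}{8 + b}$
$l{\left(4 \right)} \left(\left(-3\right) \left(-3\right)\right) = \frac{\left(-3\right) \left(-3\right)}{8 + 4} = \frac{1}{12} \cdot 9 = \frac{3}{4}$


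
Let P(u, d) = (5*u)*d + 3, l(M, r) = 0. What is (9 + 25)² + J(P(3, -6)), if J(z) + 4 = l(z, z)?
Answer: 1152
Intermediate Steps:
P(u, d) = 3 + 5*d*u (P(u, d) = 5*d*u + 3 = 3 + 5*d*u)
J(z) = -4 (J(z) = -4 + 0 = -4)
(9 + 25)² + J(P(3, -6)) = (9 + 25)² - 4 = 34² - 4 = 1156 - 4 = 1152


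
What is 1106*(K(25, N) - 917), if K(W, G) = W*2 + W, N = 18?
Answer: -931252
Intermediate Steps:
K(W, G) = 3*W (K(W, G) = 2*W + W = 3*W)
1106*(K(25, N) - 917) = 1106*(3*25 - 917) = 1106*(75 - 917) = 1106*(-842) = -931252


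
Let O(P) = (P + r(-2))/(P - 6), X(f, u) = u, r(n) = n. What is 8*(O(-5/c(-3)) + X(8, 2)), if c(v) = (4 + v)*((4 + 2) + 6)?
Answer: 1464/77 ≈ 19.013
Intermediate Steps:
c(v) = 48 + 12*v (c(v) = (4 + v)*(6 + 6) = (4 + v)*12 = 48 + 12*v)
O(P) = (-2 + P)/(-6 + P) (O(P) = (P - 2)/(P - 6) = (-2 + P)/(-6 + P))
8*(O(-5/c(-3)) + X(8, 2)) = 8*((-2 - 5/(48 + 12*(-3)))/(-6 - 5/(48 + 12*(-3))) + 2) = 8*((-2 - 5/(48 - 36))/(-6 - 5/(48 - 36)) + 2) = 8*((-2 - 5/12)/(-6 - 5/12) + 2) = 8*(-29/12/(-77/12) + 2) = 8*(-12/77*(-29/12) + 2) = 8*(29/77 + 2) = 8*(183/77) = 1464/77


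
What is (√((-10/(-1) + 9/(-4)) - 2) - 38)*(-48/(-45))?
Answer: -608/15 + 8*√23/15 ≈ -37.976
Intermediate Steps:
(√((-10/(-1) + 9/(-4)) - 2) - 38)*(-48/(-45)) = (√((-10*(-1) + 9*(-¼)) - 2) - 38)*(-48*(-1/45)) = (√((10 - 9/4) - 2) - 38)*(16/15) = (√(31/4 - 2) - 38)*(16/15) = (√(23/4) - 38)*(16/15) = (√23/2 - 38)*(16/15) = (-38 + √23/2)*(16/15) = -608/15 + 8*√23/15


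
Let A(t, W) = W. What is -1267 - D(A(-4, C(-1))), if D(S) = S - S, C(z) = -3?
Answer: -1267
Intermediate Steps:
D(S) = 0
-1267 - D(A(-4, C(-1))) = -1267 - 1*0 = -1267 + 0 = -1267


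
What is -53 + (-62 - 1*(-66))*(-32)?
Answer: -181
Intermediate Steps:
-53 + (-62 - 1*(-66))*(-32) = -53 + (-62 + 66)*(-32) = -53 + 4*(-32) = -53 - 128 = -181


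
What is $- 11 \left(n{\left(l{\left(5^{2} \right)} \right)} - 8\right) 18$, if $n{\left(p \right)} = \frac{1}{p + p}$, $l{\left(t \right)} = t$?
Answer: $\frac{39501}{25} \approx 1580.0$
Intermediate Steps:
$n{\left(p \right)} = \frac{1}{2 p}$
$- 11 \left(n{\left(l{\left(5^{2} \right)} \right)} - 8\right) 18 = - 11 \left(\frac{1}{2 \cdot 5^{2}} - 8\right) 18 = - 11 \left(\frac{1}{2 \cdot 25} - 8\right) 18 = - 11 \left(\frac{1}{2} \cdot \frac{1}{25} - 8\right) 18 = - 11 \left(\frac{1}{50} - 8\right) 18 = \left(-11\right) \left(- \frac{399}{50}\right) 18 = \frac{4389}{50} \cdot 18 = \frac{39501}{25}$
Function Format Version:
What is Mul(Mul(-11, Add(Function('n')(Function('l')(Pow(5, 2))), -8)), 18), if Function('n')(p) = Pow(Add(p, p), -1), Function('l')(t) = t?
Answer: Rational(39501, 25) ≈ 1580.0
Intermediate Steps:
Function('n')(p) = Mul(Rational(1, 2), Pow(p, -1)) (Function('n')(p) = Pow(Mul(2, p), -1) = Mul(Rational(1, 2), Pow(p, -1)))
Mul(Mul(-11, Add(Function('n')(Function('l')(Pow(5, 2))), -8)), 18) = Mul(Mul(-11, Add(Mul(Rational(1, 2), Pow(Pow(5, 2), -1)), -8)), 18) = Mul(Mul(-11, Add(Mul(Rational(1, 2), Pow(25, -1)), -8)), 18) = Mul(Mul(-11, Add(Mul(Rational(1, 2), Rational(1, 25)), -8)), 18) = Mul(Mul(-11, Add(Rational(1, 50), -8)), 18) = Mul(Mul(-11, Rational(-399, 50)), 18) = Mul(Rational(4389, 50), 18) = Rational(39501, 25)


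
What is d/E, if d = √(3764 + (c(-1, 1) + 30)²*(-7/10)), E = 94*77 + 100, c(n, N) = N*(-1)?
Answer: √317530/73380 ≈ 0.0076792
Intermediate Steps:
c(n, N) = -N
E = 7338 (E = 7238 + 100 = 7338)
d = √317530/10 (d = √(3764 + (-1*1 + 30)²*(-7/10)) = √(3764 + (-1 + 30)²*(-7*⅒)) = √(3764 + 29²*(-7/10)) = √(3764 + 841*(-7/10)) = √(3764 - 5887/10) = √(31753/10) = √317530/10 ≈ 56.350)
d/E = (√317530/10)/7338 = (√317530/10)*(1/7338) = √317530/73380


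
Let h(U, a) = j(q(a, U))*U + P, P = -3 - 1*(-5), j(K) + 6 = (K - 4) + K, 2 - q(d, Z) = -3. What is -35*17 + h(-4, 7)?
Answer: -593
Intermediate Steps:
q(d, Z) = 5 (q(d, Z) = 2 - 1*(-3) = 2 + 3 = 5)
j(K) = -10 + 2*K (j(K) = -6 + ((K - 4) + K) = -6 + ((-4 + K) + K) = -6 + (-4 + 2*K) = -10 + 2*K)
P = 2 (P = -3 + 5 = 2)
h(U, a) = 2 (h(U, a) = (-10 + 2*5)*U + 2 = (-10 + 10)*U + 2 = 0*U + 2 = 0 + 2 = 2)
-35*17 + h(-4, 7) = -35*17 + 2 = -595 + 2 = -593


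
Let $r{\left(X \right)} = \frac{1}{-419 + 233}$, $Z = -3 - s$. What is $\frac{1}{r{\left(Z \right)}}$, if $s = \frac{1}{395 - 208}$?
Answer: $-186$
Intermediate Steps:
$s = \frac{1}{187} \approx 0.0053476$
$Z = - \frac{562}{187}$ ($Z = -3 - \frac{1}{187} = - \frac{562}{187} \approx -3.0053$)
$r{\left(X \right)} = - \frac{1}{186}$ ($r{\left(X \right)} = \frac{1}{-186} = - \frac{1}{186}$)
$\frac{1}{r{\left(Z \right)}} = \frac{1}{- \frac{1}{186}} = -186$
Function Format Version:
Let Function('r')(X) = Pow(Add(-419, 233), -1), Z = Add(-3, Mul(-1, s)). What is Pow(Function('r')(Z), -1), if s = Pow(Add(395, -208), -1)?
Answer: -186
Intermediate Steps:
s = Rational(1, 187) (s = Pow(187, -1) = Rational(1, 187) ≈ 0.0053476)
Z = Rational(-562, 187) (Z = Add(-3, Mul(-1, Rational(1, 187))) = Add(-3, Rational(-1, 187)) = Rational(-562, 187) ≈ -3.0053)
Function('r')(X) = Rational(-1, 186) (Function('r')(X) = Pow(-186, -1) = Rational(-1, 186))
Pow(Function('r')(Z), -1) = Pow(Rational(-1, 186), -1) = -186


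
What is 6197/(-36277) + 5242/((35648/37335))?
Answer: 3549776649367/646601248 ≈ 5489.9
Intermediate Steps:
6197/(-36277) + 5242/((35648/37335)) = 6197*(-1/36277) + 5242/((35648*(1/37335))) = -6197/36277 + 5242/(35648/37335) = -6197/36277 + 5242*(37335/35648) = -6197/36277 + 97855035/17824 = 3549776649367/646601248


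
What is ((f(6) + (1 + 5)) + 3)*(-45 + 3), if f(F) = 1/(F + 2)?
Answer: -1533/4 ≈ -383.25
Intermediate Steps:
f(F) = 1/(2 + F)
((f(6) + (1 + 5)) + 3)*(-45 + 3) = ((1/(2 + 6) + (1 + 5)) + 3)*(-45 + 3) = ((1/8 + 6) + 3)*(-42) = (49/8 + 3)*(-42) = (73/8)*(-42) = -1533/4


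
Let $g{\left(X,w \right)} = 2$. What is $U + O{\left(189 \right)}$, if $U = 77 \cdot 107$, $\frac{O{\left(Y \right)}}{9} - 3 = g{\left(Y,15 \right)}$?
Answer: $8284$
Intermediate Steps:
$O{\left(Y \right)} = 45$ ($O{\left(Y \right)} = 27 + 9 \cdot 2 = 27 + 18 = 45$)
$U = 8239$
$U + O{\left(189 \right)} = 8239 + 45 = 8284$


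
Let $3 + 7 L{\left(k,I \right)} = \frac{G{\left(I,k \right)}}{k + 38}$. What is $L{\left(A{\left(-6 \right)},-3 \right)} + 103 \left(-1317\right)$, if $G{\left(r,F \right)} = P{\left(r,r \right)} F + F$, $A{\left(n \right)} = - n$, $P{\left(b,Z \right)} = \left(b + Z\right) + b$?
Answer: $- \frac{10445172}{77} \approx -1.3565 \cdot 10^{5}$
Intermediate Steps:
$P{\left(b,Z \right)} = Z + 2 b$ ($P{\left(b,Z \right)} = \left(Z + b\right) + b = Z + 2 b$)
$G{\left(r,F \right)} = F + 3 F r$ ($G{\left(r,F \right)} = \left(r + 2 r\right) F + F = 3 r F + F = 3 F r + F = F + 3 F r$)
$L{\left(k,I \right)} = - \frac{3}{7} + \frac{k \left(1 + 3 I\right)}{7 \left(38 + k\right)}$ ($L{\left(k,I \right)} = - \frac{3}{7} + \frac{k \left(1 + 3 I\right) \frac{1}{k + 38}}{7} = - \frac{3}{7} + \frac{k \left(1 + 3 I\right) \frac{1}{38 + k}}{7} = - \frac{3}{7} + \frac{k \frac{1}{38 + k} \left(1 + 3 I\right)}{7} = - \frac{3}{7} + \frac{k \left(1 + 3 I\right)}{7 \left(38 + k\right)}$)
$L{\left(A{\left(-6 \right)},-3 \right)} + 103 \left(-1317\right) = \frac{-114 - 2 \left(\left(-1\right) \left(-6\right)\right) + 3 \left(-3\right) \left(\left(-1\right) \left(-6\right)\right)}{7 \left(38 - -6\right)} + 103 \left(-1317\right) = \frac{-114 - 12 + 3 \left(-3\right) 6}{7 \left(38 + 6\right)} - 135651 = \frac{-114 - 12 - 54}{7 \cdot 44} - 135651 = \frac{1}{7} \cdot \frac{1}{44} \left(-180\right) - 135651 = - \frac{45}{77} - 135651 = - \frac{10445172}{77}$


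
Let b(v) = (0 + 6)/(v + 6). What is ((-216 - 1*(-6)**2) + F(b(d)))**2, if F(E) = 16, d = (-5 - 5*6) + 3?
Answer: 55696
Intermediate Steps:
d = -32 (d = (-5 - 30) + 3 = -35 + 3 = -32)
b(v) = 6/(6 + v)
((-216 - 1*(-6)**2) + F(b(d)))**2 = ((-216 - 1*(-6)**2) + 16)**2 = ((-216 - 1*36) + 16)**2 = ((-216 - 36) + 16)**2 = (-252 + 16)**2 = (-236)**2 = 55696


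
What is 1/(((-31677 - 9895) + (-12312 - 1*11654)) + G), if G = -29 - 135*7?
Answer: -1/66512 ≈ -1.5035e-5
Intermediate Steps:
G = -974 (G = -29 - 945 = -974)
1/(((-31677 - 9895) + (-12312 - 1*11654)) + G) = 1/(((-31677 - 9895) + (-12312 - 1*11654)) - 974) = 1/((-41572 + (-12312 - 11654)) - 974) = 1/((-41572 - 23966) - 974) = 1/(-65538 - 974) = 1/(-66512) = -1/66512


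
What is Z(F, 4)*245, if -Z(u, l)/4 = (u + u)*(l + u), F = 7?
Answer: -150920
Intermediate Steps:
Z(u, l) = -8*u*(l + u) (Z(u, l) = -4*(u + u)*(l + u) = -4*2*u*(l + u) = -8*u*(l + u))
Z(F, 4)*245 = -8*7*(4 + 7)*245 = -8*7*11*245 = -616*245 = -150920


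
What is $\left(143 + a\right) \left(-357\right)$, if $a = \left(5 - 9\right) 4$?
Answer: $-45339$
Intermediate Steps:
$a = -16$ ($a = \left(-4\right) 4 = -16$)
$\left(143 + a\right) \left(-357\right) = \left(143 - 16\right) \left(-357\right) = 127 \left(-357\right) = -45339$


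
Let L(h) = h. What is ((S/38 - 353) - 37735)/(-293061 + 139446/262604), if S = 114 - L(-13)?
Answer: 95011243267/731109088281 ≈ 0.12995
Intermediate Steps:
S = 127 (S = 114 - 1*(-13) = 114 + 13 = 127)
((S/38 - 353) - 37735)/(-293061 + 139446/262604) = ((127/38 - 353) - 37735)/(-293061 + 139446/262604) = ((127*(1/38) - 353) - 37735)/(-293061 + 139446*(1/262604)) = ((127/38 - 353) - 37735)/(-293061 + 69723/131302) = (-13287/38 - 37735)/(-38479425699/131302) = -1447217/38*(-131302/38479425699) = 95011243267/731109088281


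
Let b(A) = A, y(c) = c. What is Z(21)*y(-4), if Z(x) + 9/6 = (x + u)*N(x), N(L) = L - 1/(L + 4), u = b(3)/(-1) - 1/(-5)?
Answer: -189986/125 ≈ -1519.9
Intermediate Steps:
u = -14/5 (u = 3/(-1) - 1/(-5) = 3*(-1) - 1*(-1/5) = -3 + 1/5 = -14/5 ≈ -2.8000)
N(L) = L - 1/(4 + L)
Z(x) = -3/2 + (-14/5 + x)*(-1 + x**2 + 4*x)/(4 + x) (Z(x) = -3/2 + (x - 14/5)*((-1 + x**2 + 4*x)/(4 + x)) = -3/2 + (-14/5 + x)*((-1 + x**2 + 4*x)/(4 + x)) = -3/2 + (-14/5 + x)*(-1 + x**2 + 4*x)/(4 + x))
Z(21)*y(-4) = ((-32 - 137*21 + 10*21**3 + 12*21**2)/(10*(4 + 21)))*(-4) = ((1/10)*(-32 - 2877 + 10*9261 + 12*441)/25)*(-4) = ((1/10)*(1/25)*(-32 - 2877 + 92610 + 5292))*(-4) = ((1/10)*(1/25)*94993)*(-4) = (94993/250)*(-4) = -189986/125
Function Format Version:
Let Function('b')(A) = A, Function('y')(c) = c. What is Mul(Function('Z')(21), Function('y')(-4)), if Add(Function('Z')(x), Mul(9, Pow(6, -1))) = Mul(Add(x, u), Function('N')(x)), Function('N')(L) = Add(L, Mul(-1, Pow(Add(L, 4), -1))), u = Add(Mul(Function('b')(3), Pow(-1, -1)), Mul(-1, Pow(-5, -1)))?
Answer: Rational(-189986, 125) ≈ -1519.9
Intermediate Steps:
u = Rational(-14, 5) (u = Add(Mul(3, Pow(-1, -1)), Mul(-1, Pow(-5, -1))) = Add(Mul(3, -1), Mul(-1, Rational(-1, 5))) = Add(-3, Rational(1, 5)) = Rational(-14, 5) ≈ -2.8000)
Function('N')(L) = Add(L, Mul(-1, Pow(Add(4, L), -1)))
Function('Z')(x) = Add(Rational(-3, 2), Mul(Pow(Add(4, x), -1), Add(Rational(-14, 5), x), Add(-1, Pow(x, 2), Mul(4, x)))) (Function('Z')(x) = Add(Rational(-3, 2), Mul(Add(x, Rational(-14, 5)), Mul(Pow(Add(4, x), -1), Add(-1, Pow(x, 2), Mul(4, x))))) = Add(Rational(-3, 2), Mul(Add(Rational(-14, 5), x), Mul(Pow(Add(4, x), -1), Add(-1, Pow(x, 2), Mul(4, x))))) = Add(Rational(-3, 2), Mul(Pow(Add(4, x), -1), Add(Rational(-14, 5), x), Add(-1, Pow(x, 2), Mul(4, x)))))
Mul(Function('Z')(21), Function('y')(-4)) = Mul(Mul(Rational(1, 10), Pow(Add(4, 21), -1), Add(-32, Mul(-137, 21), Mul(10, Pow(21, 3)), Mul(12, Pow(21, 2)))), -4) = Mul(Mul(Rational(1, 10), Pow(25, -1), Add(-32, -2877, Mul(10, 9261), Mul(12, 441))), -4) = Mul(Mul(Rational(1, 10), Rational(1, 25), Add(-32, -2877, 92610, 5292)), -4) = Mul(Mul(Rational(1, 10), Rational(1, 25), 94993), -4) = Mul(Rational(94993, 250), -4) = Rational(-189986, 125)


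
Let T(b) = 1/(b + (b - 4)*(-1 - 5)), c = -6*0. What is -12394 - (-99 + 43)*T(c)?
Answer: -37175/3 ≈ -12392.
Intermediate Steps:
c = 0
T(b) = 1/(24 - 5*b) (T(b) = 1/(b + (-4 + b)*(-6)) = 1/(b + (24 - 6*b)) = 1/(24 - 5*b))
-12394 - (-99 + 43)*T(c) = -12394 - (-99 + 43)*(-1/(-24 + 5*0)) = -12394 - (-56)*(-1/(-24 + 0)) = -12394 - (-56)*(-1/(-24)) = -12394 - (-56)*(-1*(-1/24)) = -12394 - (-56)/24 = -12394 - 1*(-7/3) = -12394 + 7/3 = -37175/3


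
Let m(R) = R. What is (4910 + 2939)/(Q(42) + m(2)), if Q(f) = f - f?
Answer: 7849/2 ≈ 3924.5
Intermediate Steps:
Q(f) = 0
(4910 + 2939)/(Q(42) + m(2)) = (4910 + 2939)/(0 + 2) = 7849/2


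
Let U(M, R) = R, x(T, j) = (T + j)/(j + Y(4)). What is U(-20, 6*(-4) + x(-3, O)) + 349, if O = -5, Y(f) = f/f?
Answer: 327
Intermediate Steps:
Y(f) = 1
x(T, j) = (T + j)/(1 + j) (x(T, j) = (T + j)/(j + 1) = (T + j)/(1 + j))
U(-20, 6*(-4) + x(-3, O)) + 349 = (6*(-4) + (-3 - 5)/(1 - 5)) + 349 = (-24 - 8/(-4)) + 349 = (-24 - 1/4*(-8)) + 349 = (-24 + 2) + 349 = -22 + 349 = 327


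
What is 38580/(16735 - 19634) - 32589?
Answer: -94514091/2899 ≈ -32602.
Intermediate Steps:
38580/(16735 - 19634) - 32589 = 38580/(-2899) - 32589 = 38580*(-1/2899) - 32589 = -38580/2899 - 32589 = -94514091/2899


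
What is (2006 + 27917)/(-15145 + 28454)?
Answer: 29923/13309 ≈ 2.2483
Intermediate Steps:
(2006 + 27917)/(-15145 + 28454) = 29923/13309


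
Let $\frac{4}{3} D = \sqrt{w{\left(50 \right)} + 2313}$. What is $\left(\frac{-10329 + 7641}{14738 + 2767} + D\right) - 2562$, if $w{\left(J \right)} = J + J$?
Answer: $- \frac{14950166}{5835} + \frac{3 \sqrt{2413}}{4} \approx -2525.3$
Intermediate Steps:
$w{\left(J \right)} = 2 J$
$D = \frac{3 \sqrt{2413}}{4}$ ($D = \frac{3 \sqrt{2 \cdot 50 + 2313}}{4} = \frac{3 \sqrt{100 + 2313}}{4} = \frac{3 \sqrt{2413}}{4} \approx 36.842$)
$\left(\frac{-10329 + 7641}{14738 + 2767} + D\right) - 2562 = \left(\frac{-10329 + 7641}{14738 + 2767} + \frac{3 \sqrt{2413}}{4}\right) - 2562 = \left(- \frac{2688}{17505} + \frac{3 \sqrt{2413}}{4}\right) - 2562 = \left(\left(-2688\right) \frac{1}{17505} + \frac{3 \sqrt{2413}}{4}\right) - 2562 = \left(- \frac{896}{5835} + \frac{3 \sqrt{2413}}{4}\right) - 2562 = - \frac{14950166}{5835} + \frac{3 \sqrt{2413}}{4}$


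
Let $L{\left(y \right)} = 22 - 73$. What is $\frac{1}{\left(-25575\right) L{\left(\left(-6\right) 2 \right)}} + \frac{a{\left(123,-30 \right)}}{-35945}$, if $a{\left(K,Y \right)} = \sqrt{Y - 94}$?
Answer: $\frac{1}{1304325} - \frac{2 i \sqrt{31}}{35945} \approx 7.6668 \cdot 10^{-7} - 0.00030979 i$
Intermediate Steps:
$L{\left(y \right)} = -51$
$a{\left(K,Y \right)} = \sqrt{-94 + Y}$
$\frac{1}{\left(-25575\right) L{\left(\left(-6\right) 2 \right)}} + \frac{a{\left(123,-30 \right)}}{-35945} = \frac{1}{\left(-25575\right) \left(-51\right)} + \frac{\sqrt{-94 - 30}}{-35945} = \left(- \frac{1}{25575}\right) \left(- \frac{1}{51}\right) + \sqrt{-124} \left(- \frac{1}{35945}\right) = \frac{1}{1304325} + 2 i \sqrt{31} \left(- \frac{1}{35945}\right) = \frac{1}{1304325} - \frac{2 i \sqrt{31}}{35945}$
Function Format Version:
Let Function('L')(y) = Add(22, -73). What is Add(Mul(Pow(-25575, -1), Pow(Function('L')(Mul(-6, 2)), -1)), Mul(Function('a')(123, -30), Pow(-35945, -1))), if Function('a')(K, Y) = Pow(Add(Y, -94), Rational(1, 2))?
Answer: Add(Rational(1, 1304325), Mul(Rational(-2, 35945), I, Pow(31, Rational(1, 2)))) ≈ Add(7.6668e-7, Mul(-0.00030979, I))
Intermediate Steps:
Function('L')(y) = -51
Function('a')(K, Y) = Pow(Add(-94, Y), Rational(1, 2))
Add(Mul(Pow(-25575, -1), Pow(Function('L')(Mul(-6, 2)), -1)), Mul(Function('a')(123, -30), Pow(-35945, -1))) = Add(Mul(Pow(-25575, -1), Pow(-51, -1)), Mul(Pow(Add(-94, -30), Rational(1, 2)), Pow(-35945, -1))) = Add(Mul(Rational(-1, 25575), Rational(-1, 51)), Mul(Pow(-124, Rational(1, 2)), Rational(-1, 35945))) = Add(Rational(1, 1304325), Mul(Mul(2, I, Pow(31, Rational(1, 2))), Rational(-1, 35945))) = Add(Rational(1, 1304325), Mul(Rational(-2, 35945), I, Pow(31, Rational(1, 2))))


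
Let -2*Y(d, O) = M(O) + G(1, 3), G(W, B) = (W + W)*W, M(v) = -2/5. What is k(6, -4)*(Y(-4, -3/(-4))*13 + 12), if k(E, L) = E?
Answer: 48/5 ≈ 9.6000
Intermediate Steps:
M(v) = -⅖ (M(v) = -2*⅕ = -⅖)
G(W, B) = 2*W² (G(W, B) = (2*W)*W = 2*W²)
Y(d, O) = -⅘ (Y(d, O) = -(-⅖ + 2*1²)/2 = -(-⅖ + 2*1)/2 = -(-⅖ + 2)/2 = -½*8/5 = -⅘)
k(6, -4)*(Y(-4, -3/(-4))*13 + 12) = 6*(-⅘*13 + 12) = 6*(-52/5 + 12) = 6*(8/5) = 48/5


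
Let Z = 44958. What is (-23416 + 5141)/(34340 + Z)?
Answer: -18275/79298 ≈ -0.23046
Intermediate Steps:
(-23416 + 5141)/(34340 + Z) = (-23416 + 5141)/(34340 + 44958) = -18275/79298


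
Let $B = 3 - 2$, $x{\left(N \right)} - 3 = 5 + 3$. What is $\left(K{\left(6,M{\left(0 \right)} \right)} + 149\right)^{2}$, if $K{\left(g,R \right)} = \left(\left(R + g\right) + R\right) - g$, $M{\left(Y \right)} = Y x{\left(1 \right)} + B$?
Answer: $22801$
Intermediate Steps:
$x{\left(N \right)} = 11$ ($x{\left(N \right)} = 3 + \left(5 + 3\right) = 3 + 8 = 11$)
$B = 1$
$M{\left(Y \right)} = 1 + 11 Y$ ($M{\left(Y \right)} = Y 11 + 1 = 11 Y + 1 = 1 + 11 Y$)
$K{\left(g,R \right)} = 2 R$ ($K{\left(g,R \right)} = \left(g + 2 R\right) - g = 2 R$)
$\left(K{\left(6,M{\left(0 \right)} \right)} + 149\right)^{2} = \left(2 \left(1 + 11 \cdot 0\right) + 149\right)^{2} = \left(2 \left(1 + 0\right) + 149\right)^{2} = \left(2 \cdot 1 + 149\right)^{2} = \left(2 + 149\right)^{2} = 151^{2} = 22801$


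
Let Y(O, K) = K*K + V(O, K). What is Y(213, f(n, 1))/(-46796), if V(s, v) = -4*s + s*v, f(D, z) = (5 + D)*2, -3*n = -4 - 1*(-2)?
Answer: -7607/210582 ≈ -0.036124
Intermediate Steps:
n = 2/3 (n = -(-4 - 1*(-2))/3 = -(-4 + 2)/3 = -1/3*(-2) = 2/3 ≈ 0.66667)
f(D, z) = 10 + 2*D
Y(O, K) = K**2 + O*(-4 + K) (Y(O, K) = K*K + O*(-4 + K) = K**2 + O*(-4 + K))
Y(213, f(n, 1))/(-46796) = ((10 + 2*(2/3))**2 + 213*(-4 + (10 + 2*(2/3))))/(-46796) = ((10 + 4/3)**2 + 213*(-4 + (10 + 4/3)))*(-1/46796) = ((34/3)**2 + 213*(-4 + 34/3))*(-1/46796) = (1156/9 + 213*(22/3))*(-1/46796) = (1156/9 + 1562)*(-1/46796) = (15214/9)*(-1/46796) = -7607/210582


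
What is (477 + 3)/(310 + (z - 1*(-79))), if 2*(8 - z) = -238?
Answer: 40/43 ≈ 0.93023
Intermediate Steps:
z = 127 (z = 8 - ½*(-238) = 8 + 119 = 127)
(477 + 3)/(310 + (z - 1*(-79))) = (477 + 3)/(310 + (127 - 1*(-79))) = 480/(310 + (127 + 79)) = 480/(310 + 206) = 480/516 = 480*(1/516) = 40/43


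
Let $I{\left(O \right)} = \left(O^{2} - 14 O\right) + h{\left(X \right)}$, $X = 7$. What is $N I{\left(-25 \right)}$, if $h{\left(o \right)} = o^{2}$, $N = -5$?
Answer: $-5120$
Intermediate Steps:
$I{\left(O \right)} = 49 + O^{2} - 14 O$ ($I{\left(O \right)} = \left(O^{2} - 14 O\right) + 7^{2} = \left(O^{2} - 14 O\right) + 49 = 49 + O^{2} - 14 O$)
$N I{\left(-25 \right)} = - 5 \left(49 + \left(-25\right)^{2} - -350\right) = - 5 \left(49 + 625 + 350\right) = \left(-5\right) 1024 = -5120$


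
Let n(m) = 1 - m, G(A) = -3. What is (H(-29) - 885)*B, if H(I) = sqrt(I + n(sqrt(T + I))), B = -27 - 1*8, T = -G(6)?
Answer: 30975 - 35*sqrt(-28 - I*sqrt(26)) ≈ 30958.0 + 185.96*I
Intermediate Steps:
T = 3 (T = -1*(-3) = 3)
B = -35 (B = -27 - 8 = -35)
H(I) = sqrt(1 + I - sqrt(3 + I)) (H(I) = sqrt(I + (1 - sqrt(3 + I))) = sqrt(1 + I - sqrt(3 + I)))
(H(-29) - 885)*B = (sqrt(1 - 29 - sqrt(3 - 29)) - 885)*(-35) = (sqrt(1 - 29 - sqrt(-26)) - 885)*(-35) = (sqrt(1 - 29 - I*sqrt(26)) - 885)*(-35) = (sqrt(-28 - I*sqrt(26)) - 885)*(-35) = (-885 + sqrt(-28 - I*sqrt(26)))*(-35) = 30975 - 35*sqrt(-28 - I*sqrt(26))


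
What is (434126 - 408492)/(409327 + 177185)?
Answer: 12817/293256 ≈ 0.043706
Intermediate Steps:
(434126 - 408492)/(409327 + 177185) = 25634/586512 = 25634*(1/586512) = 12817/293256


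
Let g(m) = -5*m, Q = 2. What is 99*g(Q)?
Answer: -990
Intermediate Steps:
99*g(Q) = 99*(-5*2) = 99*(-10) = -990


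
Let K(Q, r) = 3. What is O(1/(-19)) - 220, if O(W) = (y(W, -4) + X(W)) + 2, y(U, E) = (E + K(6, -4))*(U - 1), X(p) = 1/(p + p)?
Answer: -8605/38 ≈ -226.45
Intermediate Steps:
X(p) = 1/(2*p)
y(U, E) = (-1 + U)*(3 + E) (y(U, E) = (E + 3)*(U - 1) = (3 + E)*(-1 + U) = (-1 + U)*(3 + E))
O(W) = 3 + 1/(2*W) - W (O(W) = ((-3 - 1*(-4) + 3*W - 4*W) + 1/(2*W)) + 2 = ((-3 + 4 + 3*W - 4*W) + 1/(2*W)) + 2 = ((1 - W) + 1/(2*W)) + 2 = (1 + 1/(2*W) - W) + 2 = 3 + 1/(2*W) - W)
O(1/(-19)) - 220 = (3 + 1/(2*(1/(-19))) - 1/(-19)) - 220 = (3 + 1/(2*(-1/19)) - 1*(-1/19)) - 220 = (3 + (½)*(-19) + 1/19) - 220 = (3 - 19/2 + 1/19) - 220 = -245/38 - 220 = -8605/38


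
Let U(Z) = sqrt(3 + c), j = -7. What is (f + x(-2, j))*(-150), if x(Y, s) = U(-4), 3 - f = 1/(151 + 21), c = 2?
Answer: -38625/86 - 150*sqrt(5) ≈ -784.54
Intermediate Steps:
f = 515/172 (f = 3 - 1/(151 + 21) = 3 - 1/172 = 515/172 ≈ 2.9942)
U(Z) = sqrt(5) (U(Z) = sqrt(3 + 2) = sqrt(5))
x(Y, s) = sqrt(5)
(f + x(-2, j))*(-150) = (515/172 + sqrt(5))*(-150) = -38625/86 - 150*sqrt(5)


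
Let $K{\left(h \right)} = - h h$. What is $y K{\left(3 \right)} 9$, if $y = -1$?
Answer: $81$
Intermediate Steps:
$K{\left(h \right)} = - h^{2}$
$y K{\left(3 \right)} 9 = - \left(-1\right) 3^{2} \cdot 9 = - \left(-1\right) 9 \cdot 9 = \left(-1\right) \left(-9\right) 9 = 9 \cdot 9 = 81$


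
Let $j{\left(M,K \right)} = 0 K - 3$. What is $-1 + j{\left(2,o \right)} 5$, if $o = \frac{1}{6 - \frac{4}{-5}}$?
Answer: $-16$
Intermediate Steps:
$o = \frac{5}{34}$ ($o = \frac{1}{6 - - \frac{4}{5}} = \frac{1}{6 + \frac{4}{5}} = \frac{1}{\frac{34}{5}} = \frac{5}{34} \approx 0.14706$)
$j{\left(M,K \right)} = -3$ ($j{\left(M,K \right)} = 0 - 3 = -3$)
$-1 + j{\left(2,o \right)} 5 = -1 - 15 = -16$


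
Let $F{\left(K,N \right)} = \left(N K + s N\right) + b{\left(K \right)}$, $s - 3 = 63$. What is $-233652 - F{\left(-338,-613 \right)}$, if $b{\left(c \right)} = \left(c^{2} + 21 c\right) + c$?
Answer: $-507196$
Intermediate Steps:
$s = 66$ ($s = 3 + 63 = 66$)
$b{\left(c \right)} = c^{2} + 22 c$
$F{\left(K,N \right)} = 66 N + K N + K \left(22 + K\right)$ ($F{\left(K,N \right)} = \left(N K + 66 N\right) + K \left(22 + K\right) = \left(K N + 66 N\right) + K \left(22 + K\right) = \left(66 N + K N\right) + K \left(22 + K\right) = 66 N + K N + K \left(22 + K\right)$)
$-233652 - F{\left(-338,-613 \right)} = -233652 - \left(66 \left(-613\right) - -207194 - 338 \left(22 - 338\right)\right) = -233652 - \left(-40458 + 207194 - -106808\right) = -233652 - \left(-40458 + 207194 + 106808\right) = -233652 - 273544 = -507196$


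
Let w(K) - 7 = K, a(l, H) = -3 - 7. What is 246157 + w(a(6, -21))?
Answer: 246154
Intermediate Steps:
a(l, H) = -10
w(K) = 7 + K
246157 + w(a(6, -21)) = 246157 + (7 - 10) = 246157 - 3 = 246154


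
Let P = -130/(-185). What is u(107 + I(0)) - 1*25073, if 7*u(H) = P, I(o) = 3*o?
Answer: -6493881/259 ≈ -25073.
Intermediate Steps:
P = 26/37 (P = -130*(-1/185) = 26/37 ≈ 0.70270)
u(H) = 26/259 (u(H) = (⅐)*(26/37) = 26/259)
u(107 + I(0)) - 1*25073 = 26/259 - 1*25073 = 26/259 - 25073 = -6493881/259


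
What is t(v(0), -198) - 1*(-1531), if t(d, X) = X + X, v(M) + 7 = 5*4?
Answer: 1135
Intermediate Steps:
v(M) = 13 (v(M) = -7 + 5*4 = -7 + 20 = 13)
t(d, X) = 2*X
t(v(0), -198) - 1*(-1531) = 2*(-198) - 1*(-1531) = -396 + 1531 = 1135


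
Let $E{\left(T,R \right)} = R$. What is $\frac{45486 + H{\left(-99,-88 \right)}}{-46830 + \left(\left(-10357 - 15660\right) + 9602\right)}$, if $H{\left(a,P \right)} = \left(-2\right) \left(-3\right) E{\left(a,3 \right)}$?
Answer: $- \frac{45504}{63245} \approx -0.71949$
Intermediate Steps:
$H{\left(a,P \right)} = 18$ ($H{\left(a,P \right)} = \left(-2\right) \left(-3\right) 3 = 6 \cdot 3 = 18$)
$\frac{45486 + H{\left(-99,-88 \right)}}{-46830 + \left(\left(-10357 - 15660\right) + 9602\right)} = \frac{45486 + 18}{-46830 + \left(\left(-10357 - 15660\right) + 9602\right)} = \frac{45504}{-46830 + \left(-26017 + 9602\right)} = \frac{45504}{-46830 - 16415} = \frac{45504}{-63245} = 45504 \left(- \frac{1}{63245}\right) = - \frac{45504}{63245}$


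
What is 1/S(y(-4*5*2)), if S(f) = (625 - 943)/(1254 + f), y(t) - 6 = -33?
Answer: -409/106 ≈ -3.8585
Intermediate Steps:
y(t) = -27 (y(t) = 6 - 33 = -27)
S(f) = -318/(1254 + f)
1/S(y(-4*5*2)) = 1/(-318/(1254 - 27)) = 1/(-318/1227) = 1/(-318*1/1227) = 1/(-106/409) = -409/106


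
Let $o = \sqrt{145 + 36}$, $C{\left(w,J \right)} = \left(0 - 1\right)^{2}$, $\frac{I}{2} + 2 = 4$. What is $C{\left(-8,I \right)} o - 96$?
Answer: $-96 + \sqrt{181} \approx -82.546$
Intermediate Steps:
$I = 4$ ($I = -4 + 2 \cdot 4 = -4 + 8 = 4$)
$C{\left(w,J \right)} = 1$ ($C{\left(w,J \right)} = \left(-1\right)^{2} = 1$)
$o = \sqrt{181} \approx 13.454$
$C{\left(-8,I \right)} o - 96 = 1 \sqrt{181} - 96 = \sqrt{181} - 96 = -96 + \sqrt{181}$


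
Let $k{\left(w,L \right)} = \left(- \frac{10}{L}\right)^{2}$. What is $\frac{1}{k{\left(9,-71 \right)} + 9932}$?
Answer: $\frac{5041}{50067312} \approx 0.00010068$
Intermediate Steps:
$k{\left(w,L \right)} = \frac{100}{L^{2}}$
$\frac{1}{k{\left(9,-71 \right)} + 9932} = \frac{1}{\frac{100}{5041} + 9932} = \frac{1}{\frac{50067312}{5041}} = \frac{5041}{50067312}$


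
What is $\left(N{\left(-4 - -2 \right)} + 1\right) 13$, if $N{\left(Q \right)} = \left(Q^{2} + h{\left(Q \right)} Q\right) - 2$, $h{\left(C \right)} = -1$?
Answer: $65$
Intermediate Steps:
$N{\left(Q \right)} = -2 + Q^{2} - Q$ ($N{\left(Q \right)} = \left(Q^{2} - Q\right) - 2 = -2 + Q^{2} - Q$)
$\left(N{\left(-4 - -2 \right)} + 1\right) 13 = \left(\left(-2 + \left(-4 - -2\right)^{2} - \left(-4 - -2\right)\right) + 1\right) 13 = \left(\left(-2 + \left(-4 + 2\right)^{2} - \left(-4 + 2\right)\right) + 1\right) 13 = \left(\left(-2 + \left(-2\right)^{2} - -2\right) + 1\right) 13 = \left(\left(-2 + 4 + 2\right) + 1\right) 13 = \left(4 + 1\right) 13 = 5 \cdot 13 = 65$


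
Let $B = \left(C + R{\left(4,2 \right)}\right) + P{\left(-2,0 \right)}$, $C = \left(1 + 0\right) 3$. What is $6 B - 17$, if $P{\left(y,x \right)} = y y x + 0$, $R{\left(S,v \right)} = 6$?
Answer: $37$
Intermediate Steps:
$P{\left(y,x \right)} = x y^{2}$ ($P{\left(y,x \right)} = y^{2} x + 0 = x y^{2} + 0 = x y^{2}$)
$C = 3$ ($C = 1 \cdot 3 = 3$)
$B = 9$ ($B = \left(3 + 6\right) + 0 \left(-2\right)^{2} = 9 + 0 \cdot 4 = 9 + 0 = 9$)
$6 B - 17 = 6 \cdot 9 - 17 = 54 - 17 = 37$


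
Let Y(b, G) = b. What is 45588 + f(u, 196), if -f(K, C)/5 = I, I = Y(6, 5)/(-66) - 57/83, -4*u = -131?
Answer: 41625394/913 ≈ 45592.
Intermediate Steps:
u = 131/4 (u = -1/4*(-131) = 131/4 ≈ 32.750)
I = -710/913 (I = 6/(-66) - 57/83 = 6*(-1/66) - 57*1/83 = -1/11 - 57/83 = -710/913 ≈ -0.77766)
f(K, C) = 3550/913 (f(K, C) = -5*(-710/913) = 3550/913)
45588 + f(u, 196) = 45588 + 3550/913 = 41625394/913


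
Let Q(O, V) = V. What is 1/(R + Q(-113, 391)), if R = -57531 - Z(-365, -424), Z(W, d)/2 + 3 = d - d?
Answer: -1/57134 ≈ -1.7503e-5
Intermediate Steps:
Z(W, d) = -6 (Z(W, d) = -6 + 2*(d - d) = -6 + 2*0 = -6 + 0 = -6)
R = -57525 (R = -57531 - 1*(-6) = -57531 + 6 = -57525)
1/(R + Q(-113, 391)) = 1/(-57525 + 391) = 1/(-57134) = -1/57134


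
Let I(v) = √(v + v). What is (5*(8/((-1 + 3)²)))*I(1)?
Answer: 10*√2 ≈ 14.142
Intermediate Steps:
I(v) = √2*√v (I(v) = √(2*v) = √2*√v)
(5*(8/((-1 + 3)²)))*I(1) = (5*(8/((-1 + 3)²)))*(√2*√1) = (5*(8/(2²)))*(√2*1) = (5*(8/4))*√2 = (5*(8*(¼)))*√2 = (5*2)*√2 = 10*√2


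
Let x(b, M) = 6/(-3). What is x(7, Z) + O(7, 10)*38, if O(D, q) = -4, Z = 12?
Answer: -154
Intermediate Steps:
x(b, M) = -2 (x(b, M) = 6*(-⅓) = -2)
x(7, Z) + O(7, 10)*38 = -2 - 4*38 = -2 - 152 = -154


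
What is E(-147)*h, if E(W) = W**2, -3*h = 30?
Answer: -216090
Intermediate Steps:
h = -10 (h = -1/3*30 = -10)
E(-147)*h = (-147)**2*(-10) = 21609*(-10) = -216090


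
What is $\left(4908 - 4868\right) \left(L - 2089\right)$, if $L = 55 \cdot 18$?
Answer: $-43960$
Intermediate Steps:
$L = 990$
$\left(4908 - 4868\right) \left(L - 2089\right) = \left(4908 - 4868\right) \left(990 - 2089\right) = 40 \left(-1099\right) = -43960$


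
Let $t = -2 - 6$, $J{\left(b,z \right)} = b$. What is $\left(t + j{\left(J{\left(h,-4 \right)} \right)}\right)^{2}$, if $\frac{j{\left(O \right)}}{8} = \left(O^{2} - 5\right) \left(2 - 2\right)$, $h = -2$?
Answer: $64$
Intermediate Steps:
$t = -8$ ($t = -2 - 6 = -8$)
$j{\left(O \right)} = 0$ ($j{\left(O \right)} = 8 \left(O^{2} - 5\right) \left(2 - 2\right) = 8 \left(-5 + O^{2}\right) 0 = 8 \cdot 0 = 0$)
$\left(t + j{\left(J{\left(h,-4 \right)} \right)}\right)^{2} = \left(-8 + 0\right)^{2} = \left(-8\right)^{2} = 64$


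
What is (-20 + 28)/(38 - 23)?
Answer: 8/15 ≈ 0.53333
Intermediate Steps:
(-20 + 28)/(38 - 23) = 8/15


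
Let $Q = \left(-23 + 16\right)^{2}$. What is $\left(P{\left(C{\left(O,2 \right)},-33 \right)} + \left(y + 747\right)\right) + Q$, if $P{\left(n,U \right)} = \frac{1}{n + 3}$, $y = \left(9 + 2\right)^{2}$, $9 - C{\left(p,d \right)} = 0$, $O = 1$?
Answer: $\frac{11005}{12} \approx 917.08$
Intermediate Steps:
$C{\left(p,d \right)} = 9$ ($C{\left(p,d \right)} = 9 - 0 = 9 + 0 = 9$)
$Q = 49$ ($Q = \left(-7\right)^{2} = 49$)
$y = 121$ ($y = 11^{2} = 121$)
$P{\left(n,U \right)} = \frac{1}{3 + n}$
$\left(P{\left(C{\left(O,2 \right)},-33 \right)} + \left(y + 747\right)\right) + Q = \left(\frac{1}{3 + 9} + \left(121 + 747\right)\right) + 49 = \left(\frac{1}{12} + 868\right) + 49 = \frac{10417}{12} + 49 = \frac{11005}{12}$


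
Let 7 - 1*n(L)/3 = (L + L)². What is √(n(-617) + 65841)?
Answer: I*√4502406 ≈ 2121.9*I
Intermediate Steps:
n(L) = 21 - 12*L² (n(L) = 21 - 3*(L + L)² = 21 - 3*4*L² = 21 - 12*L²)
√(n(-617) + 65841) = √((21 - 12*(-617)²) + 65841) = √((21 - 12*380689) + 65841) = √((21 - 4568268) + 65841) = √(-4568247 + 65841) = √(-4502406) = I*√4502406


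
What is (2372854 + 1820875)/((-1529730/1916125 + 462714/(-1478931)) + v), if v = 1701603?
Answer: 792283941179016425/321468519010953683 ≈ 2.4646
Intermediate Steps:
(2372854 + 1820875)/((-1529730/1916125 + 462714/(-1478931)) + v) = (2372854 + 1820875)/((-1529730/1916125 + 462714/(-1478931)) + 1701603) = 4193729/((-1529730*1/1916125 + 462714*(-1/1478931)) + 1701603) = 4193729/((-305946/383225 - 154238/492977) + 1701603) = 4193729/(-209932198792/188921110825 + 1701603) = 4193729/(321468519010953683/188921110825) = 4193729*(188921110825/321468519010953683) = 792283941179016425/321468519010953683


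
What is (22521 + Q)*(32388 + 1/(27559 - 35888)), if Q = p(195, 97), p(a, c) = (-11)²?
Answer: 6107898017942/8329 ≈ 7.3333e+8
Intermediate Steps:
p(a, c) = 121
Q = 121
(22521 + Q)*(32388 + 1/(27559 - 35888)) = (22521 + 121)*(32388 + 1/(27559 - 35888)) = 22642*(32388 + 1/(-8329)) = 22642*(32388 - 1/8329) = 22642*(269759651/8329) = 6107898017942/8329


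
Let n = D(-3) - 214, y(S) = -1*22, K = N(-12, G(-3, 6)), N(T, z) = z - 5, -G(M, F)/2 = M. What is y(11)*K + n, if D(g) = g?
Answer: -239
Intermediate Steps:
G(M, F) = -2*M
N(T, z) = -5 + z
K = 1 (K = -5 - 2*(-3) = -5 + 6 = 1)
y(S) = -22
n = -217 (n = -3 - 214 = -217)
y(11)*K + n = -22*1 - 217 = -22 - 217 = -239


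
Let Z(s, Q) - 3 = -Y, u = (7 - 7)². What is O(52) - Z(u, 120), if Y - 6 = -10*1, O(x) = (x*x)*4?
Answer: 10809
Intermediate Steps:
O(x) = 4*x² (O(x) = x²*4 = 4*x²)
Y = -4 (Y = 6 - 10*1 = 6 - 10 = -4)
u = 0 (u = 0² = 0)
Z(s, Q) = 7 (Z(s, Q) = 3 - 1*(-4) = 3 + 4 = 7)
O(52) - Z(u, 120) = 4*52² - 1*7 = 4*2704 - 7 = 10816 - 7 = 10809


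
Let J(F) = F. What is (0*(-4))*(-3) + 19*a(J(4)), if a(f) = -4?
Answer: -76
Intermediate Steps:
(0*(-4))*(-3) + 19*a(J(4)) = (0*(-4))*(-3) + 19*(-4) = 0*(-3) - 76 = 0 - 76 = -76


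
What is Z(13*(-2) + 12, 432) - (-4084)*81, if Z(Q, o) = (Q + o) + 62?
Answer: 331284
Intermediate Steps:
Z(Q, o) = 62 + Q + o
Z(13*(-2) + 12, 432) - (-4084)*81 = (62 + (13*(-2) + 12) + 432) - (-4084)*81 = (62 + (-26 + 12) + 432) - 1*(-330804) = (62 - 14 + 432) + 330804 = 480 + 330804 = 331284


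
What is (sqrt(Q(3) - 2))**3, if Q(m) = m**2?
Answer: 7*sqrt(7) ≈ 18.520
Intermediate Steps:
(sqrt(Q(3) - 2))**3 = (sqrt(3**2 - 2))**3 = (sqrt(9 - 2))**3 = (sqrt(7))**3 = 7*sqrt(7)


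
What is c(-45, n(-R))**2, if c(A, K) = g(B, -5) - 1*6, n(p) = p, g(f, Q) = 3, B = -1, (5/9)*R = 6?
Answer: 9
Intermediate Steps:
R = 54/5 (R = (9/5)*6 = 54/5 ≈ 10.800)
c(A, K) = -3 (c(A, K) = 3 - 1*6 = 3 - 6 = -3)
c(-45, n(-R))**2 = (-3)**2 = 9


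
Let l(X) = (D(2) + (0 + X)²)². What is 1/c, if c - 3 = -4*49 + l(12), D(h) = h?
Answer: 1/21123 ≈ 4.7342e-5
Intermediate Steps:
l(X) = (2 + X²)² (l(X) = (2 + (0 + X)²)² = (2 + X²)²)
c = 21123 (c = 3 + (-4*49 + (2 + 12²)²) = 3 + (-196 + (2 + 144)²) = 3 + (-196 + 146²) = 3 + (-196 + 21316) = 3 + 21120 = 21123)
1/c = 1/21123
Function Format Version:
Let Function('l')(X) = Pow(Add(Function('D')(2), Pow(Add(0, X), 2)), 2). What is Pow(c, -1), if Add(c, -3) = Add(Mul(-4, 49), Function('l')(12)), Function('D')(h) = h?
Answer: Rational(1, 21123) ≈ 4.7342e-5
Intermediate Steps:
Function('l')(X) = Pow(Add(2, Pow(X, 2)), 2) (Function('l')(X) = Pow(Add(2, Pow(Add(0, X), 2)), 2) = Pow(Add(2, Pow(X, 2)), 2))
c = 21123 (c = Add(3, Add(Mul(-4, 49), Pow(Add(2, Pow(12, 2)), 2))) = Add(3, Add(-196, Pow(Add(2, 144), 2))) = Add(3, Add(-196, Pow(146, 2))) = Add(3, Add(-196, 21316)) = Add(3, 21120) = 21123)
Pow(c, -1) = Pow(21123, -1) = Rational(1, 21123)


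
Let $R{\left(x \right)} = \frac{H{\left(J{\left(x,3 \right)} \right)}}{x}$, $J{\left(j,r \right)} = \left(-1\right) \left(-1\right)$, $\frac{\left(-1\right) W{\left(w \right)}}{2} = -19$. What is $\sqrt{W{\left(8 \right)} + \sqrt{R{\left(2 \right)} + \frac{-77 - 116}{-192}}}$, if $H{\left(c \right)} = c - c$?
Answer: $\frac{\sqrt{5472 + 6 \sqrt{579}}}{12} \approx 6.2452$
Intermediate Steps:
$W{\left(w \right)} = 38$ ($W{\left(w \right)} = \left(-2\right) \left(-19\right) = 38$)
$J{\left(j,r \right)} = 1$
$H{\left(c \right)} = 0$
$R{\left(x \right)} = 0$ ($R{\left(x \right)} = \frac{0}{x} = 0$)
$\sqrt{W{\left(8 \right)} + \sqrt{R{\left(2 \right)} + \frac{-77 - 116}{-192}}} = \sqrt{38 + \sqrt{0 + \frac{-77 - 116}{-192}}} = \sqrt{38 + \sqrt{0 - - \frac{193}{192}}} = \sqrt{38 + \sqrt{0 + \frac{193}{192}}} = \sqrt{38 + \sqrt{\frac{193}{192}}} = \sqrt{38 + \frac{\sqrt{579}}{24}}$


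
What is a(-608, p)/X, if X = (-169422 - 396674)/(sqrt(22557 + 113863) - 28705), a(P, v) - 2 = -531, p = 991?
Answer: -15184945/566096 + 529*sqrt(34105)/283048 ≈ -26.479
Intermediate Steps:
a(P, v) = -529 (a(P, v) = 2 - 531 = -529)
X = -566096/(-28705 + 2*sqrt(34105)) (X = -566096/(sqrt(136420) - 28705) = -566096/(2*sqrt(34105) - 28705) = -566096/(-28705 + 2*sqrt(34105)) ≈ 19.978)
a(-608, p)/X = -529/(3249957136/164768121 + 1132192*sqrt(34105)/823840605)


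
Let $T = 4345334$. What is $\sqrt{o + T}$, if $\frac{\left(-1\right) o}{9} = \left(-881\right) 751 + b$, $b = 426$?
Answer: $\sqrt{10296179} \approx 3208.8$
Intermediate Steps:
$o = 5950845$ ($o = - 9 \left(\left(-881\right) 751 + 426\right) = - 9 \left(-661631 + 426\right) = \left(-9\right) \left(-661205\right) = 5950845$)
$\sqrt{o + T} = \sqrt{5950845 + 4345334} = \sqrt{10296179}$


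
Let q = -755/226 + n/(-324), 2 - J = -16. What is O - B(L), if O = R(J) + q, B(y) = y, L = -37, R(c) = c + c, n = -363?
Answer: 863795/12204 ≈ 70.780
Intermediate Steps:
J = 18 (J = 2 - 1*(-16) = 2 + 16 = 18)
R(c) = 2*c
q = -27097/12204 (q = -755/226 - 363/(-324) = -755*1/226 - 363*(-1/324) = -755/226 + 121/108 = -27097/12204 ≈ -2.2203)
O = 412247/12204 (O = 2*18 - 27097/12204 = 36 - 27097/12204 = 412247/12204 ≈ 33.780)
O - B(L) = 412247/12204 - 1*(-37) = 412247/12204 + 37 = 863795/12204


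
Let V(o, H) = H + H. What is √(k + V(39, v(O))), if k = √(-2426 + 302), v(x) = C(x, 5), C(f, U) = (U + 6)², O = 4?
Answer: √(242 + 6*I*√59) ≈ 15.626 + 1.4747*I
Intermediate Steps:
C(f, U) = (6 + U)²
v(x) = 121 (v(x) = (6 + 5)² = 11² = 121)
k = 6*I*√59 (k = √(-2124) = 6*I*√59 ≈ 46.087*I)
V(o, H) = 2*H
√(k + V(39, v(O))) = √(6*I*√59 + 2*121) = √(6*I*√59 + 242) = √(242 + 6*I*√59)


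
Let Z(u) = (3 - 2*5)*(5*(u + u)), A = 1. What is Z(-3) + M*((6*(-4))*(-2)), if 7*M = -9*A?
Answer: 1038/7 ≈ 148.29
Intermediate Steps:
M = -9/7 (M = (-9*1)/7 = (⅐)*(-9) = -9/7 ≈ -1.2857)
Z(u) = -70*u (Z(u) = (3 - 10)*(5*(2*u)) = -70*u)
Z(-3) + M*((6*(-4))*(-2)) = -70*(-3) - 9*6*(-4)*(-2)/7 = 210 - (-216)*(-2)/7 = 210 - 9/7*48 = 210 - 432/7 = 1038/7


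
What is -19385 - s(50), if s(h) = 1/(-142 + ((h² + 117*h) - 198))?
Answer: -155273851/8010 ≈ -19385.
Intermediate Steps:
s(h) = 1/(-340 + h² + 117*h) (s(h) = 1/(-142 + (-198 + h² + 117*h)) = 1/(-340 + h² + 117*h))
-19385 - s(50) = -19385 - 1/(-340 + 50² + 117*50) = -19385 - 1/(-340 + 2500 + 5850) = -19385 - 1/8010 = -155273851/8010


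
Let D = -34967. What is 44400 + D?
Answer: 9433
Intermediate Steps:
44400 + D = 44400 - 34967 = 9433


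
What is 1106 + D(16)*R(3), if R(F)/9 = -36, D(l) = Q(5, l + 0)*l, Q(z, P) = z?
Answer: -24814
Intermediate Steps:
D(l) = 5*l
R(F) = -324 (R(F) = 9*(-36) = -324)
1106 + D(16)*R(3) = 1106 + (5*16)*(-324) = 1106 + 80*(-324) = 1106 - 25920 = -24814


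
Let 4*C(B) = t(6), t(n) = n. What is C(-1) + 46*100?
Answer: 9203/2 ≈ 4601.5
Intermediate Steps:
C(B) = 3/2 (C(B) = (1/4)*6 = 3/2)
C(-1) + 46*100 = 3/2 + 46*100 = 3/2 + 4600 = 9203/2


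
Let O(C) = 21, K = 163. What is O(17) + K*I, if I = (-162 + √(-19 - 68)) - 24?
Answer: -30297 + 163*I*√87 ≈ -30297.0 + 1520.4*I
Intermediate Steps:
I = -186 + I*√87 (I = (-162 + √(-87)) - 24 = (-162 + I*√87) - 24 = -186 + I*√87 ≈ -186.0 + 9.3274*I)
O(17) + K*I = 21 + 163*(-186 + I*√87) = 21 + (-30318 + 163*I*√87) = -30297 + 163*I*√87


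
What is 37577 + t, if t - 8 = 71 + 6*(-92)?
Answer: 37104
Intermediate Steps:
t = -473 (t = 8 + (71 + 6*(-92)) = 8 + (71 - 552) = 8 - 481 = -473)
37577 + t = 37577 - 473 = 37104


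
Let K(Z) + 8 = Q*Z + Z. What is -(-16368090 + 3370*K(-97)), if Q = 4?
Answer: 18029500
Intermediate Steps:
K(Z) = -8 + 5*Z (K(Z) = -8 + (4*Z + Z) = -8 + 5*Z)
-(-16368090 + 3370*K(-97)) = -(-16395050 - 1634450) = -3370/(1/((-8 - 485) - 4857)) = -3370/(1/(-493 - 4857)) = -3370/(1/(-5350)) = -3370/(-1/5350) = -3370*(-5350) = 18029500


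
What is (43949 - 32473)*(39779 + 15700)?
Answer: 636677004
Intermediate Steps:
(43949 - 32473)*(39779 + 15700) = 11476*55479 = 636677004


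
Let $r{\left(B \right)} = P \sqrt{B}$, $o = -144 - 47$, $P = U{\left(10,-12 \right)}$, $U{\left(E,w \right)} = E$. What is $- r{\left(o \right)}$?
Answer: $- 10 i \sqrt{191} \approx - 138.2 i$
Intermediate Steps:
$P = 10$
$o = -191$
$r{\left(B \right)} = 10 \sqrt{B}$
$- r{\left(o \right)} = - 10 \sqrt{-191} = - 10 i \sqrt{191}$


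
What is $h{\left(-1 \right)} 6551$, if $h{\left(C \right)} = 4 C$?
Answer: $-26204$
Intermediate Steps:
$h{\left(-1 \right)} 6551 = 4 \left(-1\right) 6551 = \left(-4\right) 6551 = -26204$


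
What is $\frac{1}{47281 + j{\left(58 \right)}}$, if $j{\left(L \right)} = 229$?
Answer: $\frac{1}{47510} \approx 2.1048 \cdot 10^{-5}$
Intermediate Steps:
$\frac{1}{47281 + j{\left(58 \right)}} = \frac{1}{47281 + 229} = \frac{1}{47510}$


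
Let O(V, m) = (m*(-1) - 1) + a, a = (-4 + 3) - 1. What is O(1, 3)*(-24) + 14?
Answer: 158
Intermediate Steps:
a = -2 (a = -1 - 1 = -2)
O(V, m) = -3 - m (O(V, m) = (m*(-1) - 1) - 2 = (-m - 1) - 2 = (-1 - m) - 2 = -3 - m)
O(1, 3)*(-24) + 14 = (-3 - 1*3)*(-24) + 14 = (-3 - 3)*(-24) + 14 = -6*(-24) + 14 = 144 + 14 = 158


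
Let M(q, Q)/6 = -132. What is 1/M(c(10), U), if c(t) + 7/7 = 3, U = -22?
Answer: -1/792 ≈ -0.0012626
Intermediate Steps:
c(t) = 2 (c(t) = -1 + 3 = 2)
M(q, Q) = -792 (M(q, Q) = 6*(-132) = -792)
1/M(c(10), U) = 1/(-792) = -1/792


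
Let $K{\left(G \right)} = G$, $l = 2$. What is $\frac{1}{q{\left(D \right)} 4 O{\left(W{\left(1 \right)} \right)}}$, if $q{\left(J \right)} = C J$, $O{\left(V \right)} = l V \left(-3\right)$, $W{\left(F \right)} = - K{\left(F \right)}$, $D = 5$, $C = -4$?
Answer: $- \frac{1}{480} \approx -0.0020833$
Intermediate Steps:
$W{\left(F \right)} = - F$
$O{\left(V \right)} = - 6 V$ ($O{\left(V \right)} = 2 V \left(-3\right) = - 6 V$)
$q{\left(J \right)} = - 4 J$
$\frac{1}{q{\left(D \right)} 4 O{\left(W{\left(1 \right)} \right)}} = \frac{1}{\left(-4\right) 5 \cdot 4 \left(- 6 \left(\left(-1\right) 1\right)\right)} = \frac{1}{\left(-20\right) 4 \left(\left(-6\right) \left(-1\right)\right)} = \frac{1}{\left(-80\right) 6} = \frac{1}{-480} = - \frac{1}{480}$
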